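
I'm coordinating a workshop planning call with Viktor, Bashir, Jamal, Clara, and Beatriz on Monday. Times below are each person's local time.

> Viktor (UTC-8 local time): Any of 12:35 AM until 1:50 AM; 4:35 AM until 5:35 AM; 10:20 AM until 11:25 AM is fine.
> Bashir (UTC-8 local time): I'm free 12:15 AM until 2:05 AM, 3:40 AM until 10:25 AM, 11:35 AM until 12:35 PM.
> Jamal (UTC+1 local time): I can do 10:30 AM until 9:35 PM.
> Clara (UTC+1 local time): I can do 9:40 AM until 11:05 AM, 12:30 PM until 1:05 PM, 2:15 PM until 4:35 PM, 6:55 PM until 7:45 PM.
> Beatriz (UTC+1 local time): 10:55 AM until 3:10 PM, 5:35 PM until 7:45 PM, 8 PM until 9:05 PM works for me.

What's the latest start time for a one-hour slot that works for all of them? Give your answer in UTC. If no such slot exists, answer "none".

none

Viktor in UTC: 08:35-09:50, 12:35-13:35, 18:20-19:25 (add 8h to convert from UTC-8).
Bashir in UTC: 08:15-10:05, 11:40-18:25, 19:35-20:35 (add 8h to convert from UTC-8).
Jamal in UTC: 09:30-20:35 (subtract 1h to convert from UTC+1).
Clara in UTC: 08:40-10:05, 11:30-12:05, 13:15-15:35, 17:55-18:45 (subtract 1h to convert from UTC+1).
Beatriz in UTC: 09:55-14:10, 16:35-18:45, 19:00-20:05 (subtract 1h to convert from UTC+1).
Viktor ∩ Bashir: 08:35-09:50, 12:35-13:35, 18:20-18:25.
Viktor ∩ Bashir ∩ Jamal: 09:30-09:50, 12:35-13:35, 18:20-18:25.
Viktor ∩ Bashir ∩ Jamal ∩ Clara: 09:30-09:50, 13:15-13:35, 18:20-18:25.
Viktor ∩ Bashir ∩ Jamal ∩ Clara ∩ Beatriz: 13:15-13:35, 18:20-18:25.
So the common availability across everyone is 13:15-13:35, 18:20-18:25.
No common window is at least 60 minutes long.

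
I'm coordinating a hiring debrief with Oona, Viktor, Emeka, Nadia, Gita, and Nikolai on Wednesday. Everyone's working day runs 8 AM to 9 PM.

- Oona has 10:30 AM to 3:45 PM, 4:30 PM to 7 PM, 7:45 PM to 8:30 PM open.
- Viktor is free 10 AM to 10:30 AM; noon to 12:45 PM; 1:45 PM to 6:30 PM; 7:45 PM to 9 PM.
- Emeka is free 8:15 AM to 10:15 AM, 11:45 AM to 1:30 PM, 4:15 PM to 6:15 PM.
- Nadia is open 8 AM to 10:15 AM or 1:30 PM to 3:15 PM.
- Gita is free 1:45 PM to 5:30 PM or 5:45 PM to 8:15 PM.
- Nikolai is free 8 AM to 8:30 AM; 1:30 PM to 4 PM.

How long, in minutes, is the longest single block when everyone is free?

Oona ∩ Viktor: 12:00-12:45, 13:45-15:45, 16:30-18:30, 19:45-20:30.
Oona ∩ Viktor ∩ Emeka: 12:00-12:45, 16:30-18:15.
Oona ∩ Viktor ∩ Emeka ∩ Nadia: ∅.
Oona ∩ Viktor ∩ Emeka ∩ Nadia ∩ Gita: ∅.
Oona ∩ Viktor ∩ Emeka ∩ Nadia ∩ Gita ∩ Nikolai: ∅.
There is no time when everyone is free.
No common window exists, so the longest block is 0 minutes.

0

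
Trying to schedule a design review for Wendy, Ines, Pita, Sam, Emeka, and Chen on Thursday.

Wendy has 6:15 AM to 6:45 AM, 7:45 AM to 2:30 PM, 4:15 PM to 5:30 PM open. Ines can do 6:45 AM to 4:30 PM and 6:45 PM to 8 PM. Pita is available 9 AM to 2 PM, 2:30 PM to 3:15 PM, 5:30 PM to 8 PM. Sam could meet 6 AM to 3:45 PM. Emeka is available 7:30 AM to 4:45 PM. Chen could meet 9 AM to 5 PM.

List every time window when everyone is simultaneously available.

09:00-14:00

Wendy ∩ Ines: 07:45-14:30, 16:15-16:30.
Wendy ∩ Ines ∩ Pita: 09:00-14:00.
Wendy ∩ Ines ∩ Pita ∩ Sam: 09:00-14:00.
Wendy ∩ Ines ∩ Pita ∩ Sam ∩ Emeka: 09:00-14:00.
Wendy ∩ Ines ∩ Pita ∩ Sam ∩ Emeka ∩ Chen: 09:00-14:00.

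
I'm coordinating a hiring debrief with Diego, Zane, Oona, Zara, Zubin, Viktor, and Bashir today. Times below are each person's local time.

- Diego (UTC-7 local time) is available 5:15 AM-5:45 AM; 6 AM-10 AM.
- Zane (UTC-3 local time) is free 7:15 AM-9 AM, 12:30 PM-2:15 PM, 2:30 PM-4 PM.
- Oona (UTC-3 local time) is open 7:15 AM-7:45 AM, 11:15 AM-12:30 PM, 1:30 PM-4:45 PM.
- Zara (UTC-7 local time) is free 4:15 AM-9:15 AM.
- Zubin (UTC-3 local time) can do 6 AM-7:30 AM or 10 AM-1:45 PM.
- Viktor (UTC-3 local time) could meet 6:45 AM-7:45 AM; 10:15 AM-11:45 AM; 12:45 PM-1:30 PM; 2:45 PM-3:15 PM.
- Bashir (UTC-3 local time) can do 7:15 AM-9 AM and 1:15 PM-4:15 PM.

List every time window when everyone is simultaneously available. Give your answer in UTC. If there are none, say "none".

Diego in UTC: 12:15-12:45, 13:00-17:00 (add 7h to convert from UTC-7).
Zane in UTC: 10:15-12:00, 15:30-17:15, 17:30-19:00 (add 3h to convert from UTC-3).
Oona in UTC: 10:15-10:45, 14:15-15:30, 16:30-19:45 (add 3h to convert from UTC-3).
Zara in UTC: 11:15-16:15 (add 7h to convert from UTC-7).
Zubin in UTC: 09:00-10:30, 13:00-16:45 (add 3h to convert from UTC-3).
Viktor in UTC: 09:45-10:45, 13:15-14:45, 15:45-16:30, 17:45-18:15 (add 3h to convert from UTC-3).
Bashir in UTC: 10:15-12:00, 16:15-19:15 (add 3h to convert from UTC-3).
Diego ∩ Zane: 15:30-17:00.
Diego ∩ Zane ∩ Oona: 16:30-17:00.
Diego ∩ Zane ∩ Oona ∩ Zara: ∅.
Diego ∩ Zane ∩ Oona ∩ Zara ∩ Zubin: ∅.
Diego ∩ Zane ∩ Oona ∩ Zara ∩ Zubin ∩ Viktor: ∅.
Diego ∩ Zane ∩ Oona ∩ Zara ∩ Zubin ∩ Viktor ∩ Bashir: ∅.
There is no time when everyone is free.

none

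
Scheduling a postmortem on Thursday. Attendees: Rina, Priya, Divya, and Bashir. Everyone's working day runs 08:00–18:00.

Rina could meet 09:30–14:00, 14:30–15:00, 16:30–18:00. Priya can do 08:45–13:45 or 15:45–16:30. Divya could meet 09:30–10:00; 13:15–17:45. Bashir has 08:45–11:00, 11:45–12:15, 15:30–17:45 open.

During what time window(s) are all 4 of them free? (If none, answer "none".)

09:30-10:00

Rina ∩ Priya: 09:30-13:45.
Rina ∩ Priya ∩ Divya: 09:30-10:00, 13:15-13:45.
Rina ∩ Priya ∩ Divya ∩ Bashir: 09:30-10:00.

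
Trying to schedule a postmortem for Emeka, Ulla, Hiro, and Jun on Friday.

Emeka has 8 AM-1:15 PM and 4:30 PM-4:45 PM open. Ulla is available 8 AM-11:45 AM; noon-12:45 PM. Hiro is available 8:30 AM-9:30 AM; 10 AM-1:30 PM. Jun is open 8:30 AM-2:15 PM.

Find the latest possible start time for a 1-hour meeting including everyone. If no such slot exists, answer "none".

10:45

Emeka ∩ Ulla: 08:00-11:45, 12:00-12:45.
Emeka ∩ Ulla ∩ Hiro: 08:30-09:30, 10:00-11:45, 12:00-12:45.
Emeka ∩ Ulla ∩ Hiro ∩ Jun: 08:30-09:30, 10:00-11:45, 12:00-12:45.
Those are the intersection windows.
The last common window of at least 60 minutes is 10:00-11:45; a 60-minute meeting can start as late as 10:45 and still end by 11:45.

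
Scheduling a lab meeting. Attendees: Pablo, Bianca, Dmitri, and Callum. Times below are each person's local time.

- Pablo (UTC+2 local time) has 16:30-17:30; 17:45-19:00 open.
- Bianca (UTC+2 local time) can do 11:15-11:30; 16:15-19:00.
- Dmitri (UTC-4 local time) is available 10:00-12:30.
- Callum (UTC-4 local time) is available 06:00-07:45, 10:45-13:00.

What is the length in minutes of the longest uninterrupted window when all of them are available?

Pablo in UTC: 14:30-15:30, 15:45-17:00 (subtract 2h to convert from UTC+2).
Bianca in UTC: 09:15-09:30, 14:15-17:00 (subtract 2h to convert from UTC+2).
Dmitri in UTC: 14:00-16:30 (add 4h to convert from UTC-4).
Callum in UTC: 10:00-11:45, 14:45-17:00 (add 4h to convert from UTC-4).
Pablo ∩ Bianca: 14:30-15:30, 15:45-17:00.
Pablo ∩ Bianca ∩ Dmitri: 14:30-15:30, 15:45-16:30.
Pablo ∩ Bianca ∩ Dmitri ∩ Callum: 14:45-15:30, 15:45-16:30.
So the common availability across everyone is 14:45-15:30, 15:45-16:30.
The longest is 14:45-15:30 at 45 minutes.

45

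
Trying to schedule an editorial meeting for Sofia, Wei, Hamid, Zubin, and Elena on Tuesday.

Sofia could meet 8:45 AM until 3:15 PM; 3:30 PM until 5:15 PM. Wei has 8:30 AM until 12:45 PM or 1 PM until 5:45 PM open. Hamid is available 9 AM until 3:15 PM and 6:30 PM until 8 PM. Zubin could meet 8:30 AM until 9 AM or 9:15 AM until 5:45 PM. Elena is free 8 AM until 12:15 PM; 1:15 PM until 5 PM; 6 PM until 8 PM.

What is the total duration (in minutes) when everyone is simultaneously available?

300

Sofia ∩ Wei: 08:45-12:45, 13:00-15:15, 15:30-17:15.
Sofia ∩ Wei ∩ Hamid: 09:00-12:45, 13:00-15:15.
Sofia ∩ Wei ∩ Hamid ∩ Zubin: 09:15-12:45, 13:00-15:15.
Sofia ∩ Wei ∩ Hamid ∩ Zubin ∩ Elena: 09:15-12:15, 13:15-15:15.
So the common availability across everyone is 09:15-12:15, 13:15-15:15.
Summing the common windows: 180 + 120 = 300 minutes.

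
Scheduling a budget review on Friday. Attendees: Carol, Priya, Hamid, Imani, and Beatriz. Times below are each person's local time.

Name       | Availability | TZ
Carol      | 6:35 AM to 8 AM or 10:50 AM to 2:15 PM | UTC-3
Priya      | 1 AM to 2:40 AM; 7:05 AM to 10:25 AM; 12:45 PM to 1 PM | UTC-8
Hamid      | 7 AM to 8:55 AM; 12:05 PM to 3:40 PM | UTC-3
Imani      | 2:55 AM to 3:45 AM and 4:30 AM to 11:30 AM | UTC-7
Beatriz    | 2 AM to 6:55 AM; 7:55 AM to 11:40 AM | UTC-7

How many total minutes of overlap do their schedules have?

170

Carol in UTC: 09:35-11:00, 13:50-17:15 (add 3h to convert from UTC-3).
Priya in UTC: 09:00-10:40, 15:05-18:25, 20:45-21:00 (add 8h to convert from UTC-8).
Hamid in UTC: 10:00-11:55, 15:05-18:40 (add 3h to convert from UTC-3).
Imani in UTC: 09:55-10:45, 11:30-18:30 (add 7h to convert from UTC-7).
Beatriz in UTC: 09:00-13:55, 14:55-18:40 (add 7h to convert from UTC-7).
Carol ∩ Priya: 09:35-10:40, 15:05-17:15.
Carol ∩ Priya ∩ Hamid: 10:00-10:40, 15:05-17:15.
Carol ∩ Priya ∩ Hamid ∩ Imani: 10:00-10:40, 15:05-17:15.
Carol ∩ Priya ∩ Hamid ∩ Imani ∩ Beatriz: 10:00-10:40, 15:05-17:15.
Summing the common windows: 40 + 130 = 170 minutes.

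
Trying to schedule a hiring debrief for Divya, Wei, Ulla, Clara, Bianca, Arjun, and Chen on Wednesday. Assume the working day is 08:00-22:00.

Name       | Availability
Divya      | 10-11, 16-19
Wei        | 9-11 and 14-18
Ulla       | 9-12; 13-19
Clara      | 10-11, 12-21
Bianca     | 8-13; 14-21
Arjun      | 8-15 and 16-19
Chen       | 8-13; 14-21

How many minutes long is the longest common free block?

Divya ∩ Wei: 10:00-11:00, 16:00-18:00.
Divya ∩ Wei ∩ Ulla: 10:00-11:00, 16:00-18:00.
Divya ∩ Wei ∩ Ulla ∩ Clara: 10:00-11:00, 16:00-18:00.
Divya ∩ Wei ∩ Ulla ∩ Clara ∩ Bianca: 10:00-11:00, 16:00-18:00.
Divya ∩ Wei ∩ Ulla ∩ Clara ∩ Bianca ∩ Arjun: 10:00-11:00, 16:00-18:00.
Divya ∩ Wei ∩ Ulla ∩ Clara ∩ Bianca ∩ Arjun ∩ Chen: 10:00-11:00, 16:00-18:00.
The longest is 16:00-18:00 at 120 minutes.

120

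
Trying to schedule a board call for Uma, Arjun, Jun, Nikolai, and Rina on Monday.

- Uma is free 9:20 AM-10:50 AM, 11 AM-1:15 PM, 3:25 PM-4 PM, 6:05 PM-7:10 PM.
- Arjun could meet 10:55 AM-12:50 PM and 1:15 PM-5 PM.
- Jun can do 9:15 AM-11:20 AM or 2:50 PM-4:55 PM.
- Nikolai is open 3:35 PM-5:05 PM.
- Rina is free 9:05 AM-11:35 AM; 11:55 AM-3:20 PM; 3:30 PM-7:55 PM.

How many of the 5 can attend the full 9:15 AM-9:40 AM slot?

Jun and Rina can make the full 09:15-09:40 slot — that's 2.

2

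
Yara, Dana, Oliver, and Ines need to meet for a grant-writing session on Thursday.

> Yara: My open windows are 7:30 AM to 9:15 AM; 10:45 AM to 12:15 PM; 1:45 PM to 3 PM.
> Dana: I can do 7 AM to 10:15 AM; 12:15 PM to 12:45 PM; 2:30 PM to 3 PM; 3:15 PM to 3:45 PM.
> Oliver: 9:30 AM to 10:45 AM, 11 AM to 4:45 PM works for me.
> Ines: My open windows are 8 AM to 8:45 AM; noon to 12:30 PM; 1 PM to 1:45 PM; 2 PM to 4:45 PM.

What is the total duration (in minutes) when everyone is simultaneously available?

Yara ∩ Dana: 07:30-09:15, 14:30-15:00.
Yara ∩ Dana ∩ Oliver: 14:30-15:00.
Yara ∩ Dana ∩ Oliver ∩ Ines: 14:30-15:00.
So the common availability across everyone is 14:30-15:00.
That's a single block of 30 minutes.

30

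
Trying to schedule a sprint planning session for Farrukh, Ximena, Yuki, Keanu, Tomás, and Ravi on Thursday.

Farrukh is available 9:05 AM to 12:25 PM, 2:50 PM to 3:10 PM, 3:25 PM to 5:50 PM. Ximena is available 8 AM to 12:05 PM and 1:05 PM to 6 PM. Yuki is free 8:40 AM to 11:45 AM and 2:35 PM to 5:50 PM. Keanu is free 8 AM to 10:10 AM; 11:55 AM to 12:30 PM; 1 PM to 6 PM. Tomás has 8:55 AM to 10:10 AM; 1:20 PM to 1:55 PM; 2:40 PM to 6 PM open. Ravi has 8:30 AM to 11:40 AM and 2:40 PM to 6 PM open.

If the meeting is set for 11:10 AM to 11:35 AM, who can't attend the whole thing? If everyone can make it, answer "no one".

Keanu, Tomás

Farrukh: free for 11:10-11:35. Ximena: free for 11:10-11:35. Yuki: free for 11:10-11:35. Keanu: not fully free for 11:10-11:35. Tomás: not fully free for 11:10-11:35. Ravi: free for 11:10-11:35.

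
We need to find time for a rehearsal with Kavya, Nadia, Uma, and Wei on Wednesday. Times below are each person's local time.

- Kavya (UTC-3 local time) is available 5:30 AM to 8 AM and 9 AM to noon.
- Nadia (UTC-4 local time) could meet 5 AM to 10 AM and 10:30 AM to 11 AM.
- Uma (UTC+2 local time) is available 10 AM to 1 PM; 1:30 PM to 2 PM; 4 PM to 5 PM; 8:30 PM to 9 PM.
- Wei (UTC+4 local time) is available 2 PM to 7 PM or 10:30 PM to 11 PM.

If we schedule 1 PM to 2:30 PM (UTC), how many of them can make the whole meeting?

2

Kavya in UTC: 08:30-11:00, 12:00-15:00 (add 3h to convert from UTC-3).
Nadia in UTC: 09:00-14:00, 14:30-15:00 (add 4h to convert from UTC-4).
Uma in UTC: 08:00-11:00, 11:30-12:00, 14:00-15:00, 18:30-19:00 (subtract 2h to convert from UTC+2).
Wei in UTC: 10:00-15:00, 18:30-19:00 (subtract 4h to convert from UTC+4).
Kavya and Wei can make the full 13:00-14:30 slot — that's 2.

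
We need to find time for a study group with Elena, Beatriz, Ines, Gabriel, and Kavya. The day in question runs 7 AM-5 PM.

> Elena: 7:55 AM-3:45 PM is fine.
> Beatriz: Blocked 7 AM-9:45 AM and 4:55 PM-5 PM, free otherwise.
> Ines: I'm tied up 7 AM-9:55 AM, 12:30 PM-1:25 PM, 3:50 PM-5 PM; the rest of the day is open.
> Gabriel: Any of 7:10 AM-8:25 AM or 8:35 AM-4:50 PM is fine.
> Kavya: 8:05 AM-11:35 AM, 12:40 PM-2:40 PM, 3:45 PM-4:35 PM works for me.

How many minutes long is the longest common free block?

Elena free: 07:55-15:45.
Beatriz free: 09:45-16:55 (invert busy blocks within the working day).
Ines free: 09:55-12:30, 13:25-15:50 (invert busy blocks within the working day).
Gabriel free: 07:10-08:25, 08:35-16:50.
Kavya free: 08:05-11:35, 12:40-14:40, 15:45-16:35.
Elena ∩ Beatriz: 09:45-15:45.
Elena ∩ Beatriz ∩ Ines: 09:55-12:30, 13:25-15:45.
Elena ∩ Beatriz ∩ Ines ∩ Gabriel: 09:55-12:30, 13:25-15:45.
Elena ∩ Beatriz ∩ Ines ∩ Gabriel ∩ Kavya: 09:55-11:35, 13:25-14:40.
Those are the intersection windows.
The longest is 09:55-11:35 at 100 minutes.

100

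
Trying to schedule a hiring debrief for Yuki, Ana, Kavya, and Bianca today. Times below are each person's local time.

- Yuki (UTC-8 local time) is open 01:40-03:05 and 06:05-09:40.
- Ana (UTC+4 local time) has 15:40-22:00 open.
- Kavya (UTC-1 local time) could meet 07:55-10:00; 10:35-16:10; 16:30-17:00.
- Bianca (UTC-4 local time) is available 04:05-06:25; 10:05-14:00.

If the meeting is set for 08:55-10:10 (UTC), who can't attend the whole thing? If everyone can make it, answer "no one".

Ana, Yuki

Yuki in UTC: 09:40-11:05, 14:05-17:40 (add 8h to convert from UTC-8).
Ana in UTC: 11:40-18:00 (subtract 4h to convert from UTC+4).
Kavya in UTC: 08:55-11:00, 11:35-17:10, 17:30-18:00 (add 1h to convert from UTC-1).
Bianca in UTC: 08:05-10:25, 14:05-18:00 (add 4h to convert from UTC-4).
Yuki: not fully free for 08:55-10:10. Ana: not fully free for 08:55-10:10. Kavya: free for 08:55-10:10. Bianca: free for 08:55-10:10.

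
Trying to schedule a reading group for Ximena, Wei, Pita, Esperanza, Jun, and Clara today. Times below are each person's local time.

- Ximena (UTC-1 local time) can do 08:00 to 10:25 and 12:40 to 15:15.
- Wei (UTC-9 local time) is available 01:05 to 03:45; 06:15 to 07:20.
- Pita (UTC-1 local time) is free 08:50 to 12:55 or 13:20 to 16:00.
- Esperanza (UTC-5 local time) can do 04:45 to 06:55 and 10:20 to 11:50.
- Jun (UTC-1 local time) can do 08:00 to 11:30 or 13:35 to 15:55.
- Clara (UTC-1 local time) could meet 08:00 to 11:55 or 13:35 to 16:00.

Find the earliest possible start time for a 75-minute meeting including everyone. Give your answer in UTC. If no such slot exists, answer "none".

Ximena in UTC: 09:00-11:25, 13:40-16:15 (add 1h to convert from UTC-1).
Wei in UTC: 10:05-12:45, 15:15-16:20 (add 9h to convert from UTC-9).
Pita in UTC: 09:50-13:55, 14:20-17:00 (add 1h to convert from UTC-1).
Esperanza in UTC: 09:45-11:55, 15:20-16:50 (add 5h to convert from UTC-5).
Jun in UTC: 09:00-12:30, 14:35-16:55 (add 1h to convert from UTC-1).
Clara in UTC: 09:00-12:55, 14:35-17:00 (add 1h to convert from UTC-1).
Ximena ∩ Wei: 10:05-11:25, 15:15-16:15.
Ximena ∩ Wei ∩ Pita: 10:05-11:25, 15:15-16:15.
Ximena ∩ Wei ∩ Pita ∩ Esperanza: 10:05-11:25, 15:20-16:15.
Ximena ∩ Wei ∩ Pita ∩ Esperanza ∩ Jun: 10:05-11:25, 15:20-16:15.
Ximena ∩ Wei ∩ Pita ∩ Esperanza ∩ Jun ∩ Clara: 10:05-11:25, 15:20-16:15.
The first common window of at least 75 minutes is 10:05-11:25, so the earliest start is 10:05.

10:05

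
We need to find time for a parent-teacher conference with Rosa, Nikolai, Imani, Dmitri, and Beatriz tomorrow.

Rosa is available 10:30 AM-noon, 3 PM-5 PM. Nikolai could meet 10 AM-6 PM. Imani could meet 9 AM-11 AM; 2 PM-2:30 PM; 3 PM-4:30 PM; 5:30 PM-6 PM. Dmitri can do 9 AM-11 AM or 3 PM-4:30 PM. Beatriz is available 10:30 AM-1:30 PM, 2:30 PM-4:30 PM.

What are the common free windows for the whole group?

10:30-11:00, 15:00-16:30

Rosa ∩ Nikolai: 10:30-12:00, 15:00-17:00.
Rosa ∩ Nikolai ∩ Imani: 10:30-11:00, 15:00-16:30.
Rosa ∩ Nikolai ∩ Imani ∩ Dmitri: 10:30-11:00, 15:00-16:30.
Rosa ∩ Nikolai ∩ Imani ∩ Dmitri ∩ Beatriz: 10:30-11:00, 15:00-16:30.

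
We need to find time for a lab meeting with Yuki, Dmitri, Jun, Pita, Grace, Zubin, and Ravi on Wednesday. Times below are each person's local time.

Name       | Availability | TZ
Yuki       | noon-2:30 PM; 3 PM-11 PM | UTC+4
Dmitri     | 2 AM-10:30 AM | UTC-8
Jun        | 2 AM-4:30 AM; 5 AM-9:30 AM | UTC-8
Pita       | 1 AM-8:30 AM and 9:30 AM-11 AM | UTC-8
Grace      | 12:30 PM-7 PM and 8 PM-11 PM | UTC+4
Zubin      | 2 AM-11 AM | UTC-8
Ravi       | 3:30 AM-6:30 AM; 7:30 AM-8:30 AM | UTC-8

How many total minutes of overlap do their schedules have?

Yuki in UTC: 08:00-10:30, 11:00-19:00 (subtract 4h to convert from UTC+4).
Dmitri in UTC: 10:00-18:30 (add 8h to convert from UTC-8).
Jun in UTC: 10:00-12:30, 13:00-17:30 (add 8h to convert from UTC-8).
Pita in UTC: 09:00-16:30, 17:30-19:00 (add 8h to convert from UTC-8).
Grace in UTC: 08:30-15:00, 16:00-19:00 (subtract 4h to convert from UTC+4).
Zubin in UTC: 10:00-19:00 (add 8h to convert from UTC-8).
Ravi in UTC: 11:30-14:30, 15:30-16:30 (add 8h to convert from UTC-8).
Yuki ∩ Dmitri: 10:00-10:30, 11:00-18:30.
Yuki ∩ Dmitri ∩ Jun: 10:00-10:30, 11:00-12:30, 13:00-17:30.
Yuki ∩ Dmitri ∩ Jun ∩ Pita: 10:00-10:30, 11:00-12:30, 13:00-16:30.
Yuki ∩ Dmitri ∩ Jun ∩ Pita ∩ Grace: 10:00-10:30, 11:00-12:30, 13:00-15:00, 16:00-16:30.
Yuki ∩ Dmitri ∩ Jun ∩ Pita ∩ Grace ∩ Zubin: 10:00-10:30, 11:00-12:30, 13:00-15:00, 16:00-16:30.
Yuki ∩ Dmitri ∩ Jun ∩ Pita ∩ Grace ∩ Zubin ∩ Ravi: 11:30-12:30, 13:00-14:30, 16:00-16:30.
So the common availability across everyone is 11:30-12:30, 13:00-14:30, 16:00-16:30.
Summing the common windows: 60 + 90 + 30 = 180 minutes.

180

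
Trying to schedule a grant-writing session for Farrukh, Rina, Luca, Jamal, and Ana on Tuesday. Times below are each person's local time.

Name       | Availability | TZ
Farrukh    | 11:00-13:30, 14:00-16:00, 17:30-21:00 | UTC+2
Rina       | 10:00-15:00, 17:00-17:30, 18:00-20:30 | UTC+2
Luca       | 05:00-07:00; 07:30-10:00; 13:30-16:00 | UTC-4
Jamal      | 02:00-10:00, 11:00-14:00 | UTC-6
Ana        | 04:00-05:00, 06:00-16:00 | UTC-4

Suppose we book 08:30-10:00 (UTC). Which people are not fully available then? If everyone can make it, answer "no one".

Ana, Farrukh, Luca

Farrukh in UTC: 09:00-11:30, 12:00-14:00, 15:30-19:00 (subtract 2h to convert from UTC+2).
Rina in UTC: 08:00-13:00, 15:00-15:30, 16:00-18:30 (subtract 2h to convert from UTC+2).
Luca in UTC: 09:00-11:00, 11:30-14:00, 17:30-20:00 (add 4h to convert from UTC-4).
Jamal in UTC: 08:00-16:00, 17:00-20:00 (add 6h to convert from UTC-6).
Ana in UTC: 08:00-09:00, 10:00-20:00 (add 4h to convert from UTC-4).
Farrukh: not fully free for 08:30-10:00. Rina: free for 08:30-10:00. Luca: not fully free for 08:30-10:00. Jamal: free for 08:30-10:00. Ana: not fully free for 08:30-10:00.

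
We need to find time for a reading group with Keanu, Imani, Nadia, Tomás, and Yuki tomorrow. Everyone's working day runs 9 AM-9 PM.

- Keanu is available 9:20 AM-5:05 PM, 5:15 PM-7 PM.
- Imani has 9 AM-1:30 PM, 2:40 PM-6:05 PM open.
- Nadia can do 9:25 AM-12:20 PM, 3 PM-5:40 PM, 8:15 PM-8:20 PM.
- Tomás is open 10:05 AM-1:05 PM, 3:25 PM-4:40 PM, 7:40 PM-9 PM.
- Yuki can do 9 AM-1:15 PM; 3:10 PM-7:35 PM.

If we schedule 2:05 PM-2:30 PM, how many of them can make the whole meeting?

Keanu can make the full 14:05-14:30 slot — that's 1.

1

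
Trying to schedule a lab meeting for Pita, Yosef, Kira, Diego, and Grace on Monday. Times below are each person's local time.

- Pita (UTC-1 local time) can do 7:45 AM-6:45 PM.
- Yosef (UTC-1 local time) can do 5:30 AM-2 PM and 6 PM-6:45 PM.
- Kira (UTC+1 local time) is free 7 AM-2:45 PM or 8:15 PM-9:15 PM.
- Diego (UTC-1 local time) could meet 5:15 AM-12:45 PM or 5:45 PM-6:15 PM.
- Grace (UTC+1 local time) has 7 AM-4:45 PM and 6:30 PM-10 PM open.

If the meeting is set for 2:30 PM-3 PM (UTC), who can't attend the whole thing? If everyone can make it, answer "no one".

Diego, Kira

Pita in UTC: 08:45-19:45 (add 1h to convert from UTC-1).
Yosef in UTC: 06:30-15:00, 19:00-19:45 (add 1h to convert from UTC-1).
Kira in UTC: 06:00-13:45, 19:15-20:15 (subtract 1h to convert from UTC+1).
Diego in UTC: 06:15-13:45, 18:45-19:15 (add 1h to convert from UTC-1).
Grace in UTC: 06:00-15:45, 17:30-21:00 (subtract 1h to convert from UTC+1).
Pita: free for 14:30-15:00. Yosef: free for 14:30-15:00. Kira: not fully free for 14:30-15:00. Diego: not fully free for 14:30-15:00. Grace: free for 14:30-15:00.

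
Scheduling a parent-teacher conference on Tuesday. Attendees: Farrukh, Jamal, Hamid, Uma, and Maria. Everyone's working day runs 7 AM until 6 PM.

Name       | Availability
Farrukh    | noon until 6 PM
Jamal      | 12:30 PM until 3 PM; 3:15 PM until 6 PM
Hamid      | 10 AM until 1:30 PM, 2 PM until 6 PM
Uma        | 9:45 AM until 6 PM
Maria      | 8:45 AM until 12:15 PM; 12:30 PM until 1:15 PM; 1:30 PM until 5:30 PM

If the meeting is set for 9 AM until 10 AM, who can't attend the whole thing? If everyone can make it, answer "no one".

Farrukh: not fully free for 09:00-10:00. Jamal: not fully free for 09:00-10:00. Hamid: not fully free for 09:00-10:00. Uma: not fully free for 09:00-10:00. Maria: free for 09:00-10:00.

Farrukh, Hamid, Jamal, Uma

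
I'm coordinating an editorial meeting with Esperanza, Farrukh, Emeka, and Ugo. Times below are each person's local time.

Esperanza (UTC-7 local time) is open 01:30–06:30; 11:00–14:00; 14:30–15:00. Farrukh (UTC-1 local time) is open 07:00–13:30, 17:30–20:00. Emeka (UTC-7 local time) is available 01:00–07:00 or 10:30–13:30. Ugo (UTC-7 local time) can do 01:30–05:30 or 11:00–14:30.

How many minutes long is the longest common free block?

240

Esperanza in UTC: 08:30-13:30, 18:00-21:00, 21:30-22:00 (add 7h to convert from UTC-7).
Farrukh in UTC: 08:00-14:30, 18:30-21:00 (add 1h to convert from UTC-1).
Emeka in UTC: 08:00-14:00, 17:30-20:30 (add 7h to convert from UTC-7).
Ugo in UTC: 08:30-12:30, 18:00-21:30 (add 7h to convert from UTC-7).
Esperanza ∩ Farrukh: 08:30-13:30, 18:30-21:00.
Esperanza ∩ Farrukh ∩ Emeka: 08:30-13:30, 18:30-20:30.
Esperanza ∩ Farrukh ∩ Emeka ∩ Ugo: 08:30-12:30, 18:30-20:30.
The longest is 08:30-12:30 at 240 minutes.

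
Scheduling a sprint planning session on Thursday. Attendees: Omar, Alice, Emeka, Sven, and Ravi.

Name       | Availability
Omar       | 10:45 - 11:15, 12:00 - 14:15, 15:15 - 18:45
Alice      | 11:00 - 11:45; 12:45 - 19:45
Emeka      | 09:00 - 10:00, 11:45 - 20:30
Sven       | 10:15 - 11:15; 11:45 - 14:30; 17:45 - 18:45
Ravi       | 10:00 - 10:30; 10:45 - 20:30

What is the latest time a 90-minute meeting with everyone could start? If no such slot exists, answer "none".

12:45

Omar ∩ Alice: 11:00-11:15, 12:45-14:15, 15:15-18:45.
Omar ∩ Alice ∩ Emeka: 12:45-14:15, 15:15-18:45.
Omar ∩ Alice ∩ Emeka ∩ Sven: 12:45-14:15, 17:45-18:45.
Omar ∩ Alice ∩ Emeka ∩ Sven ∩ Ravi: 12:45-14:15, 17:45-18:45.
The last common window of at least 90 minutes is 12:45-14:15; a 90-minute meeting can start as late as 12:45 and still end by 14:15.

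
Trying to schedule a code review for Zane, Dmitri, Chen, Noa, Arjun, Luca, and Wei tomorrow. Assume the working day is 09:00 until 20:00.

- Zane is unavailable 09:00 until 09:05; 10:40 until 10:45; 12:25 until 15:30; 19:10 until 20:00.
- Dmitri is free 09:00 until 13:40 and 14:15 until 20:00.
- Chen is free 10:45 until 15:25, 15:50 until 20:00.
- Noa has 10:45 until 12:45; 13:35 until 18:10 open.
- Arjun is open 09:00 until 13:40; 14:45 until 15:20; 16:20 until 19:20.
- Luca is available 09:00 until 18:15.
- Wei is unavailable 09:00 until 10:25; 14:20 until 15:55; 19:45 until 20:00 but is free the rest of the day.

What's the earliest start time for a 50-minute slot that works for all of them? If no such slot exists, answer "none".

10:45

Zane free: 09:05-10:40, 10:45-12:25, 15:30-19:10 (invert busy blocks within the working day).
Dmitri free: 09:00-13:40, 14:15-20:00.
Chen free: 10:45-15:25, 15:50-20:00.
Noa free: 10:45-12:45, 13:35-18:10.
Arjun free: 09:00-13:40, 14:45-15:20, 16:20-19:20.
Luca free: 09:00-18:15.
Wei free: 10:25-14:20, 15:55-19:45 (invert busy blocks within the working day).
Zane ∩ Dmitri: 09:05-10:40, 10:45-12:25, 15:30-19:10.
Zane ∩ Dmitri ∩ Chen: 10:45-12:25, 15:50-19:10.
Zane ∩ Dmitri ∩ Chen ∩ Noa: 10:45-12:25, 15:50-18:10.
Zane ∩ Dmitri ∩ Chen ∩ Noa ∩ Arjun: 10:45-12:25, 16:20-18:10.
Zane ∩ Dmitri ∩ Chen ∩ Noa ∩ Arjun ∩ Luca: 10:45-12:25, 16:20-18:10.
Zane ∩ Dmitri ∩ Chen ∩ Noa ∩ Arjun ∩ Luca ∩ Wei: 10:45-12:25, 16:20-18:10.
The first common window of at least 50 minutes is 10:45-12:25, so the earliest start is 10:45.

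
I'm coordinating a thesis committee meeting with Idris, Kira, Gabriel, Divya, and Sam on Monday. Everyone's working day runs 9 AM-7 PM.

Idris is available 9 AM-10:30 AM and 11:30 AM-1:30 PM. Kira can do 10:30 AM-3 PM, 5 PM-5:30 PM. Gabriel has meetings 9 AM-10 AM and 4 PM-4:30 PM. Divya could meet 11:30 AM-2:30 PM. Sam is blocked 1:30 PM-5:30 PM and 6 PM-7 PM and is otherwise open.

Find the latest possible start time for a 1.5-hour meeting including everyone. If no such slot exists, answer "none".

Idris free: 09:00-10:30, 11:30-13:30.
Kira free: 10:30-15:00, 17:00-17:30.
Gabriel free: 10:00-16:00, 16:30-19:00 (invert busy blocks within the working day).
Divya free: 11:30-14:30.
Sam free: 09:00-13:30, 17:30-18:00 (invert busy blocks within the working day).
Idris ∩ Kira: 11:30-13:30.
Idris ∩ Kira ∩ Gabriel: 11:30-13:30.
Idris ∩ Kira ∩ Gabriel ∩ Divya: 11:30-13:30.
Idris ∩ Kira ∩ Gabriel ∩ Divya ∩ Sam: 11:30-13:30.
The last common window of at least 90 minutes is 11:30-13:30; a 90-minute meeting can start as late as 12:00 and still end by 13:30.

12:00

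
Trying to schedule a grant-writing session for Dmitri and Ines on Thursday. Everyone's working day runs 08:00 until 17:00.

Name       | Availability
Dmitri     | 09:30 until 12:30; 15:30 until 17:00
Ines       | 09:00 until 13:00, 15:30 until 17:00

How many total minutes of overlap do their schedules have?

270

Dmitri ∩ Ines: 09:30-12:30, 15:30-17:00.
Summing the common windows: 180 + 90 = 270 minutes.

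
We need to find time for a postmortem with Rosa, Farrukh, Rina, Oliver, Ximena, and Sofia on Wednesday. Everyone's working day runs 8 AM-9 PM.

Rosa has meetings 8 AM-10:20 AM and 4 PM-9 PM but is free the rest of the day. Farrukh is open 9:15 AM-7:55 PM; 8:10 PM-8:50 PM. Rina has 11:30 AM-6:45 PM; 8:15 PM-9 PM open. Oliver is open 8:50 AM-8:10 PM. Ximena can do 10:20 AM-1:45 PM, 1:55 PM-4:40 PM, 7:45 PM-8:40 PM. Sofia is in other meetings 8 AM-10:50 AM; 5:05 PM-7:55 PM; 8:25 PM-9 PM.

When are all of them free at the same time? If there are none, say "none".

11:30-13:45, 13:55-16:00

Rosa free: 10:20-16:00 (invert busy blocks within the working day).
Farrukh free: 09:15-19:55, 20:10-20:50.
Rina free: 11:30-18:45, 20:15-21:00.
Oliver free: 08:50-20:10.
Ximena free: 10:20-13:45, 13:55-16:40, 19:45-20:40.
Sofia free: 10:50-17:05, 19:55-20:25 (invert busy blocks within the working day).
Rosa ∩ Farrukh: 10:20-16:00.
Rosa ∩ Farrukh ∩ Rina: 11:30-16:00.
Rosa ∩ Farrukh ∩ Rina ∩ Oliver: 11:30-16:00.
Rosa ∩ Farrukh ∩ Rina ∩ Oliver ∩ Ximena: 11:30-13:45, 13:55-16:00.
Rosa ∩ Farrukh ∩ Rina ∩ Oliver ∩ Ximena ∩ Sofia: 11:30-13:45, 13:55-16:00.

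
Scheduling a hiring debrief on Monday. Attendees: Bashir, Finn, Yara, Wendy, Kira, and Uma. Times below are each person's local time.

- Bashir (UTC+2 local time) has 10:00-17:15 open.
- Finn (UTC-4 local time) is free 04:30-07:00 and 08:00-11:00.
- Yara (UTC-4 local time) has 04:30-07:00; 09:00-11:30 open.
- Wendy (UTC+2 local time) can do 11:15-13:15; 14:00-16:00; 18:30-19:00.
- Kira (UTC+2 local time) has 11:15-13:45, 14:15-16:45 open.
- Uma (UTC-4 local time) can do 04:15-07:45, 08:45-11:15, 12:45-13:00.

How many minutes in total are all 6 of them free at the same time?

Bashir in UTC: 08:00-15:15 (subtract 2h to convert from UTC+2).
Finn in UTC: 08:30-11:00, 12:00-15:00 (add 4h to convert from UTC-4).
Yara in UTC: 08:30-11:00, 13:00-15:30 (add 4h to convert from UTC-4).
Wendy in UTC: 09:15-11:15, 12:00-14:00, 16:30-17:00 (subtract 2h to convert from UTC+2).
Kira in UTC: 09:15-11:45, 12:15-14:45 (subtract 2h to convert from UTC+2).
Uma in UTC: 08:15-11:45, 12:45-15:15, 16:45-17:00 (add 4h to convert from UTC-4).
Bashir ∩ Finn: 08:30-11:00, 12:00-15:00.
Bashir ∩ Finn ∩ Yara: 08:30-11:00, 13:00-15:00.
Bashir ∩ Finn ∩ Yara ∩ Wendy: 09:15-11:00, 13:00-14:00.
Bashir ∩ Finn ∩ Yara ∩ Wendy ∩ Kira: 09:15-11:00, 13:00-14:00.
Bashir ∩ Finn ∩ Yara ∩ Wendy ∩ Kira ∩ Uma: 09:15-11:00, 13:00-14:00.
Summing the common windows: 105 + 60 = 165 minutes.

165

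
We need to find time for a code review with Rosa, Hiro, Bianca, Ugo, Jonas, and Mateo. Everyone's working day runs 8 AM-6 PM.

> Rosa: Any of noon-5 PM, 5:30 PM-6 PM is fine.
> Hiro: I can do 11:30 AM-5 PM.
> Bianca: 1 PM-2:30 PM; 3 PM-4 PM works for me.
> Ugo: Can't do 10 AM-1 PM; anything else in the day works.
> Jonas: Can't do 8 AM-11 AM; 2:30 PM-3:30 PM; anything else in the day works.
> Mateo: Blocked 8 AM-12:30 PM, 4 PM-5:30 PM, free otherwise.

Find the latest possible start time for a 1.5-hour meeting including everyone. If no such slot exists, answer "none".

13:00

Rosa free: 12:00-17:00, 17:30-18:00.
Hiro free: 11:30-17:00.
Bianca free: 13:00-14:30, 15:00-16:00.
Ugo free: 08:00-10:00, 13:00-18:00 (invert busy blocks within the working day).
Jonas free: 11:00-14:30, 15:30-18:00 (invert busy blocks within the working day).
Mateo free: 12:30-16:00, 17:30-18:00 (invert busy blocks within the working day).
Rosa ∩ Hiro: 12:00-17:00.
Rosa ∩ Hiro ∩ Bianca: 13:00-14:30, 15:00-16:00.
Rosa ∩ Hiro ∩ Bianca ∩ Ugo: 13:00-14:30, 15:00-16:00.
Rosa ∩ Hiro ∩ Bianca ∩ Ugo ∩ Jonas: 13:00-14:30, 15:30-16:00.
Rosa ∩ Hiro ∩ Bianca ∩ Ugo ∩ Jonas ∩ Mateo: 13:00-14:30, 15:30-16:00.
The last common window of at least 90 minutes is 13:00-14:30; a 90-minute meeting can start as late as 13:00 and still end by 14:30.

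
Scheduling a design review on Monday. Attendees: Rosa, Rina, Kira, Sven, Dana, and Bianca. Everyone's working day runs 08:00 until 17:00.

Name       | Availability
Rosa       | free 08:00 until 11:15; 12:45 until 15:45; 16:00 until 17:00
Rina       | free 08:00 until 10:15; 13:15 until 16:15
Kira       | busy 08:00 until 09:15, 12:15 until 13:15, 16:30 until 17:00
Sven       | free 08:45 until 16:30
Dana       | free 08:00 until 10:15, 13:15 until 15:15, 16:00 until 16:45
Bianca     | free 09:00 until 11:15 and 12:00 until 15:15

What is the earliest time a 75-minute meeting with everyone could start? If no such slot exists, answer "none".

13:15

Rosa free: 08:00-11:15, 12:45-15:45, 16:00-17:00.
Rina free: 08:00-10:15, 13:15-16:15.
Kira free: 09:15-12:15, 13:15-16:30 (invert busy blocks within the working day).
Sven free: 08:45-16:30.
Dana free: 08:00-10:15, 13:15-15:15, 16:00-16:45.
Bianca free: 09:00-11:15, 12:00-15:15.
Rosa ∩ Rina: 08:00-10:15, 13:15-15:45, 16:00-16:15.
Rosa ∩ Rina ∩ Kira: 09:15-10:15, 13:15-15:45, 16:00-16:15.
Rosa ∩ Rina ∩ Kira ∩ Sven: 09:15-10:15, 13:15-15:45, 16:00-16:15.
Rosa ∩ Rina ∩ Kira ∩ Sven ∩ Dana: 09:15-10:15, 13:15-15:15, 16:00-16:15.
Rosa ∩ Rina ∩ Kira ∩ Sven ∩ Dana ∩ Bianca: 09:15-10:15, 13:15-15:15.
The first common window of at least 75 minutes is 13:15-15:15, so the earliest start is 13:15.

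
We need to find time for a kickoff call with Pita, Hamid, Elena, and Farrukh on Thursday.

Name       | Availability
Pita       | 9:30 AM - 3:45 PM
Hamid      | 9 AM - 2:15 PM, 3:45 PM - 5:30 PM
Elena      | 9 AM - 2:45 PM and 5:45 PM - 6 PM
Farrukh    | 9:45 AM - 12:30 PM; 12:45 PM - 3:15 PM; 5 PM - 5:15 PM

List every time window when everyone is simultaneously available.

Pita ∩ Hamid: 09:30-14:15.
Pita ∩ Hamid ∩ Elena: 09:30-14:15.
Pita ∩ Hamid ∩ Elena ∩ Farrukh: 09:45-12:30, 12:45-14:15.

09:45-12:30, 12:45-14:15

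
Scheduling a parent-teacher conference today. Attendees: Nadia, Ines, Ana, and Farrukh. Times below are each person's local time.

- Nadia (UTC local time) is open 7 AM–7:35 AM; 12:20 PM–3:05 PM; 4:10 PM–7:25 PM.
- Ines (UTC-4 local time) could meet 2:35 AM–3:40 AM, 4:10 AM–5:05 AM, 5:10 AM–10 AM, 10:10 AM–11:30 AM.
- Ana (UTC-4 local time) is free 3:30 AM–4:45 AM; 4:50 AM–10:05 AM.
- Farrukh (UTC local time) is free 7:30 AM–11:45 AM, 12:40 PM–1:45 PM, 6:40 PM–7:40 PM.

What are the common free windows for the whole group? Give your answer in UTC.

Nadia in UTC: 07:00-07:35, 12:20-15:05, 16:10-19:25.
Ines in UTC: 06:35-07:40, 08:10-09:05, 09:10-14:00, 14:10-15:30 (add 4h to convert from UTC-4).
Ana in UTC: 07:30-08:45, 08:50-14:05 (add 4h to convert from UTC-4).
Farrukh in UTC: 07:30-11:45, 12:40-13:45, 18:40-19:40.
Nadia ∩ Ines: 07:00-07:35, 12:20-14:00, 14:10-15:05.
Nadia ∩ Ines ∩ Ana: 07:30-07:35, 12:20-14:00.
Nadia ∩ Ines ∩ Ana ∩ Farrukh: 07:30-07:35, 12:40-13:45.
Those are the intersection windows.

07:30-07:35, 12:40-13:45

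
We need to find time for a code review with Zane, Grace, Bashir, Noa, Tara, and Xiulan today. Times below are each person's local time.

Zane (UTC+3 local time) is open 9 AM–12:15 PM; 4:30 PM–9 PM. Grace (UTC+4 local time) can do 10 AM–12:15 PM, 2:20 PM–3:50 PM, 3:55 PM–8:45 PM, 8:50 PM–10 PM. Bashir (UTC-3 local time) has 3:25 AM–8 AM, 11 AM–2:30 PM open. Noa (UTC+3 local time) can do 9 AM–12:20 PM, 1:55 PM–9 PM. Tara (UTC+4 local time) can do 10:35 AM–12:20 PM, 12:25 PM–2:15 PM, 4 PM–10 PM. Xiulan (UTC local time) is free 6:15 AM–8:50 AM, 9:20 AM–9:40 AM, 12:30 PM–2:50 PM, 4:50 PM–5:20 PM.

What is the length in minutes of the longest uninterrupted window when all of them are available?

100

Zane in UTC: 06:00-09:15, 13:30-18:00 (subtract 3h to convert from UTC+3).
Grace in UTC: 06:00-08:15, 10:20-11:50, 11:55-16:45, 16:50-18:00 (subtract 4h to convert from UTC+4).
Bashir in UTC: 06:25-11:00, 14:00-17:30 (add 3h to convert from UTC-3).
Noa in UTC: 06:00-09:20, 10:55-18:00 (subtract 3h to convert from UTC+3).
Tara in UTC: 06:35-08:20, 08:25-10:15, 12:00-18:00 (subtract 4h to convert from UTC+4).
Xiulan in UTC: 06:15-08:50, 09:20-09:40, 12:30-14:50, 16:50-17:20.
Zane ∩ Grace: 06:00-08:15, 13:30-16:45, 16:50-18:00.
Zane ∩ Grace ∩ Bashir: 06:25-08:15, 14:00-16:45, 16:50-17:30.
Zane ∩ Grace ∩ Bashir ∩ Noa: 06:25-08:15, 14:00-16:45, 16:50-17:30.
Zane ∩ Grace ∩ Bashir ∩ Noa ∩ Tara: 06:35-08:15, 14:00-16:45, 16:50-17:30.
Zane ∩ Grace ∩ Bashir ∩ Noa ∩ Tara ∩ Xiulan: 06:35-08:15, 14:00-14:50, 16:50-17:20.
Those are the intersection windows.
The longest is 06:35-08:15 at 100 minutes.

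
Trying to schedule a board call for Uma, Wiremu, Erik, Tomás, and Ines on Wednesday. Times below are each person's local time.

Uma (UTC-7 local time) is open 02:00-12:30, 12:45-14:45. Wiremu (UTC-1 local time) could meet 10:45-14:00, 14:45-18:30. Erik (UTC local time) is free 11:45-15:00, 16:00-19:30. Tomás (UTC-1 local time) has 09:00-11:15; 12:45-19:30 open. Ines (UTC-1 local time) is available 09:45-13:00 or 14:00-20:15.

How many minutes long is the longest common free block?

Uma in UTC: 09:00-19:30, 19:45-21:45 (add 7h to convert from UTC-7).
Wiremu in UTC: 11:45-15:00, 15:45-19:30 (add 1h to convert from UTC-1).
Erik in UTC: 11:45-15:00, 16:00-19:30.
Tomás in UTC: 10:00-12:15, 13:45-20:30 (add 1h to convert from UTC-1).
Ines in UTC: 10:45-14:00, 15:00-21:15 (add 1h to convert from UTC-1).
Uma ∩ Wiremu: 11:45-15:00, 15:45-19:30.
Uma ∩ Wiremu ∩ Erik: 11:45-15:00, 16:00-19:30.
Uma ∩ Wiremu ∩ Erik ∩ Tomás: 11:45-12:15, 13:45-15:00, 16:00-19:30.
Uma ∩ Wiremu ∩ Erik ∩ Tomás ∩ Ines: 11:45-12:15, 13:45-14:00, 16:00-19:30.
Those are the intersection windows.
The longest is 16:00-19:30 at 210 minutes.

210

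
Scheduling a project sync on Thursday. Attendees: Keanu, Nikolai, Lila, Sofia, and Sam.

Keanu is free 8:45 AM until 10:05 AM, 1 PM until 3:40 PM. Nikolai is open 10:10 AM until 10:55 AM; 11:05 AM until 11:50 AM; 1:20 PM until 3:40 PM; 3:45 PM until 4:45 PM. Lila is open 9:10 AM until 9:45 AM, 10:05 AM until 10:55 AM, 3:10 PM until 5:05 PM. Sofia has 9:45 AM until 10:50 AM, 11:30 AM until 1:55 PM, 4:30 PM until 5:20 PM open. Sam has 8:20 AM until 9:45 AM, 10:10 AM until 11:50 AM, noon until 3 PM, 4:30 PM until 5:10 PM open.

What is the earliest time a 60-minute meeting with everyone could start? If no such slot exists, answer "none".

Keanu ∩ Nikolai: 13:20-15:40.
Keanu ∩ Nikolai ∩ Lila: 15:10-15:40.
Keanu ∩ Nikolai ∩ Lila ∩ Sofia: ∅.
Keanu ∩ Nikolai ∩ Lila ∩ Sofia ∩ Sam: ∅.
There is no time when everyone is free.
No common window is at least 60 minutes long.

none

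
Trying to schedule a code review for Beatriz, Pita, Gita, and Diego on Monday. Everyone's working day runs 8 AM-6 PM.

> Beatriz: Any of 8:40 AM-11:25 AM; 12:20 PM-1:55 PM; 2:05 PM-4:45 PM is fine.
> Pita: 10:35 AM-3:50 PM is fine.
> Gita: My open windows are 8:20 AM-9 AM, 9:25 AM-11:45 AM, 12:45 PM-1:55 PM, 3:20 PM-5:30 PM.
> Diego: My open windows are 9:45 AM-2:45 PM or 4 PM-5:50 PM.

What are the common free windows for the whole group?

Beatriz ∩ Pita: 10:35-11:25, 12:20-13:55, 14:05-15:50.
Beatriz ∩ Pita ∩ Gita: 10:35-11:25, 12:45-13:55, 15:20-15:50.
Beatriz ∩ Pita ∩ Gita ∩ Diego: 10:35-11:25, 12:45-13:55.

10:35-11:25, 12:45-13:55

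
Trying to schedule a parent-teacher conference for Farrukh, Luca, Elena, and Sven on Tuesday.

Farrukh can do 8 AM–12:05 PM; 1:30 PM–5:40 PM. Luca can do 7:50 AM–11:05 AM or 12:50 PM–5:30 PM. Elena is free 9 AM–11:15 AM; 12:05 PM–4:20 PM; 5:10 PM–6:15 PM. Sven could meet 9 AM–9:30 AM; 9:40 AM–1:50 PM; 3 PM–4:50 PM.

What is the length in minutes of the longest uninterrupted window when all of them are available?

Farrukh ∩ Luca: 08:00-11:05, 13:30-17:30.
Farrukh ∩ Luca ∩ Elena: 09:00-11:05, 13:30-16:20, 17:10-17:30.
Farrukh ∩ Luca ∩ Elena ∩ Sven: 09:00-09:30, 09:40-11:05, 13:30-13:50, 15:00-16:20.
Those are the intersection windows.
The longest is 09:40-11:05 at 85 minutes.

85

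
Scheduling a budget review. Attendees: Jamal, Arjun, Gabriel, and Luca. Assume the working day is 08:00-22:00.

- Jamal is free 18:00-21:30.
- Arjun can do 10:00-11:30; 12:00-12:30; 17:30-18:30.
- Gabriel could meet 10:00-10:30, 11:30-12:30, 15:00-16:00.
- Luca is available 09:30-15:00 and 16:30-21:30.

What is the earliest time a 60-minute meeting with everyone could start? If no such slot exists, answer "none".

Jamal ∩ Arjun: 18:00-18:30.
Jamal ∩ Arjun ∩ Gabriel: ∅.
Jamal ∩ Arjun ∩ Gabriel ∩ Luca: ∅.
There is no time when everyone is free.
No common window is at least 60 minutes long.

none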